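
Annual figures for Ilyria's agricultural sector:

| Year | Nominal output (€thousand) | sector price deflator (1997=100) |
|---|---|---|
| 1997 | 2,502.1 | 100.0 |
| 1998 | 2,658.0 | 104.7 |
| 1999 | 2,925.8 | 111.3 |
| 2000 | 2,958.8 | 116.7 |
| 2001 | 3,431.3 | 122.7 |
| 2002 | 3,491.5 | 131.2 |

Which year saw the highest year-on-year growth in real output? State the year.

2001

1998: real = 2658.0/1.047 = 2538.68; growth vs 1997 (2502.10) = 1.46%.
1999: real = 2925.8/1.113 = 2628.75; growth vs 1998 (2538.68) = 3.55%.
2000: real = 2958.8/1.167 = 2535.39; growth vs 1999 (2628.75) = -3.55%.
2001: real = 3431.3/1.227 = 2796.50; growth vs 2000 (2535.39) = 10.30%.
2002: real = 3491.5/1.312 = 2661.20; growth vs 2001 (2796.50) = -4.84%.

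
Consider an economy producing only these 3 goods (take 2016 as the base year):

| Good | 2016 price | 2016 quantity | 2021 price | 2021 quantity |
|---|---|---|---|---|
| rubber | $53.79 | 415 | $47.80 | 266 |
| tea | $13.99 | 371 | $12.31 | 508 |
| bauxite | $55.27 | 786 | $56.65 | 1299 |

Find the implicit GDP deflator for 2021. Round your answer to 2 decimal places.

Nominal GDP 2021 = 47.80·266 + 12.31·508 + 56.65·1299 = 92556.63.
Real GDP 2021 (at 2016 prices) = 53.79·266 + 13.99·508 + 55.27·1299 = 93210.79.
Deflator = Nominal/Real × 100 = 92556.63/93210.79 × 100 = 99.298.

99.30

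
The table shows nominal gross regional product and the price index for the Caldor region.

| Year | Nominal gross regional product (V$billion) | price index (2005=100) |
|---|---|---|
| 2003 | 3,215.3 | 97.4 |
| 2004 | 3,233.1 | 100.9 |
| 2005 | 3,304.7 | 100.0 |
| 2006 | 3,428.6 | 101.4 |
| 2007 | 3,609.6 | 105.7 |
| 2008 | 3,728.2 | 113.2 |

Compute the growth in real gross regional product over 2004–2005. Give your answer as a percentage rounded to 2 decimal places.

Real gross regional product 2004 = 3233.1/1.009 = 3204.26.
Real gross regional product 2005 = 3304.7/1.000 = 3304.70.
Change = 3304.70/3204.26 − 1 = 0.0313.

3.13%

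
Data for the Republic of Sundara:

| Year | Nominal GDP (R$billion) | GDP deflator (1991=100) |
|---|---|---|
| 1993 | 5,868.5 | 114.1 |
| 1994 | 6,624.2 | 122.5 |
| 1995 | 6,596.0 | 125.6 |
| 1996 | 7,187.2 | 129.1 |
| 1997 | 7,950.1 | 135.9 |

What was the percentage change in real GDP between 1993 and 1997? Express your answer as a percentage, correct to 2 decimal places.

13.74%

Real GDP 1993 = 5868.5/1.141 = 5143.30.
Real GDP 1997 = 7950.1/1.359 = 5849.96.
Change = 5849.96/5143.30 − 1 = 0.1374.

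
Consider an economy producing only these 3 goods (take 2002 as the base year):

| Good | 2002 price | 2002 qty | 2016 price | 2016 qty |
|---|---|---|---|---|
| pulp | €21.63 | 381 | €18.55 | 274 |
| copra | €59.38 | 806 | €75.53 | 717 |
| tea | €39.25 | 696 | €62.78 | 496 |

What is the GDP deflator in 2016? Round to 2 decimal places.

Nominal GDP 2016 = 18.55·274 + 75.53·717 + 62.78·496 = 90376.59.
Real GDP 2016 (at 2002 prices) = 21.63·274 + 59.38·717 + 39.25·496 = 67970.08.
Deflator = Nominal/Real × 100 = 90376.59/67970.08 × 100 = 132.965.

132.97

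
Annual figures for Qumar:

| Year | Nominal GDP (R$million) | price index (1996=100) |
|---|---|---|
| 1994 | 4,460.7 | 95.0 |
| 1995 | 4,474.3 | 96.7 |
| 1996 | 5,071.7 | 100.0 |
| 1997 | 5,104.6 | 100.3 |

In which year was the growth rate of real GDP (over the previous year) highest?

1995: real = 4474.3/0.967 = 4626.99; growth vs 1994 (4695.47) = -1.46%.
1996: real = 5071.7/1.000 = 5071.70; growth vs 1995 (4626.99) = 9.61%.
1997: real = 5104.6/1.003 = 5089.33; growth vs 1996 (5071.70) = 0.35%.

1996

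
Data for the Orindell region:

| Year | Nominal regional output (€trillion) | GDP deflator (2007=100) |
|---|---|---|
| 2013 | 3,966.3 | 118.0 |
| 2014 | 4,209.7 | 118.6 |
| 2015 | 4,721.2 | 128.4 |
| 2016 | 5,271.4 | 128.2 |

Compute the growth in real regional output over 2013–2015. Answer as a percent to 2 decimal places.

Real regional output 2013 = 3966.3/1.180 = 3361.27.
Real regional output 2015 = 4721.2/1.284 = 3676.95.
Change = 3676.95/3361.27 − 1 = 0.0939.

9.39%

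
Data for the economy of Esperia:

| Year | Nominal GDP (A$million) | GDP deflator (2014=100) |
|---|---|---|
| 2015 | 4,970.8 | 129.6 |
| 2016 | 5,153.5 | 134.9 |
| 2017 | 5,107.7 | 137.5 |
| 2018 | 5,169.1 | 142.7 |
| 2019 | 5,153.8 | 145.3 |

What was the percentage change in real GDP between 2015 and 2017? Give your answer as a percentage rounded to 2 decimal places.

Real GDP 2015 = 4970.8/1.296 = 3835.49.
Real GDP 2017 = 5107.7/1.375 = 3714.69.
Change = 3714.69/3835.49 − 1 = -0.0315.

-3.15%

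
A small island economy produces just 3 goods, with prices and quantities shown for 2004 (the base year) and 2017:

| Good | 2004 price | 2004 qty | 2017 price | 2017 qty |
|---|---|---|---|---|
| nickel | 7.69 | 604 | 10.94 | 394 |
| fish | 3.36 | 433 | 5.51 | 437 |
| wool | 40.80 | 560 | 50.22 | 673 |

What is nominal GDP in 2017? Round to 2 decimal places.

Nominal GDP 2017 = Σ (p_2017 × q_2017) = 10.94·394 + 5.51·437 + 50.22·673 = 40516.29.

40516.29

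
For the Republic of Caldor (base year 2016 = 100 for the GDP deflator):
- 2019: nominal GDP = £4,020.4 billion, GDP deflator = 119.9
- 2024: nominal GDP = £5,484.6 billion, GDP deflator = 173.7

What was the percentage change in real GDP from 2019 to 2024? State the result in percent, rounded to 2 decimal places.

-5.83%

Real GDP 2019 = 4020.4 / 1.199 = 3353.13.
Real GDP 2024 = 5484.6 / 1.737 = 3157.51.
Real growth = 3157.51 / 3353.13 − 1 = -0.0583.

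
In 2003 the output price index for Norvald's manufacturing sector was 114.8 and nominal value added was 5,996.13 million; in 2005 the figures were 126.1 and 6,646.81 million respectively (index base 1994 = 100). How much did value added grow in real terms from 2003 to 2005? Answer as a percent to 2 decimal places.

0.92%

Real value added 2003 = 5996.13 / 1.148 = 5223.11.
Real value added 2005 = 6646.81 / 1.261 = 5271.06.
Real growth = 5271.06 / 5223.11 − 1 = 0.0092.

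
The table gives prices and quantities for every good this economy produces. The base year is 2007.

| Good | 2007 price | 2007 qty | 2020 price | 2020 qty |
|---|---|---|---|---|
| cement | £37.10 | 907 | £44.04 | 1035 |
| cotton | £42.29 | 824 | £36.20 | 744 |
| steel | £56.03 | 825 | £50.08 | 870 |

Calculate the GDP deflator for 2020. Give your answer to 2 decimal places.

97.87

Nominal GDP 2020 = 44.04·1035 + 36.20·744 + 50.08·870 = 116083.80.
Real GDP 2020 (at 2007 prices) = 37.10·1035 + 42.29·744 + 56.03·870 = 118608.36.
Deflator = Nominal/Real × 100 = 116083.80/118608.36 × 100 = 97.872.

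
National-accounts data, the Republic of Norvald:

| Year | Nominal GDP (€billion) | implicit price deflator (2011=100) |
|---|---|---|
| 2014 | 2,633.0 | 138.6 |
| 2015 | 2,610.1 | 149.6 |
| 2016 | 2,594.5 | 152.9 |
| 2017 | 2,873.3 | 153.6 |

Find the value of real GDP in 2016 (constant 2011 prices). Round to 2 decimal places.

€1,696.86 billion

Real GDP 2016 = 2594.5 / 1.529 = 1696.86.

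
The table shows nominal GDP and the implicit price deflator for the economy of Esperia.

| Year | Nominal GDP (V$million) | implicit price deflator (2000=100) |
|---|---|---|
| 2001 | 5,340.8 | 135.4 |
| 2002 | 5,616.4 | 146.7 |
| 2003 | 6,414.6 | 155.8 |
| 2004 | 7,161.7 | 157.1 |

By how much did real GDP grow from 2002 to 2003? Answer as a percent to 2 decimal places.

7.54%

Real GDP 2002 = 5616.4/1.467 = 3828.49.
Real GDP 2003 = 6414.6/1.558 = 4117.20.
Change = 4117.20/3828.49 − 1 = 0.0754.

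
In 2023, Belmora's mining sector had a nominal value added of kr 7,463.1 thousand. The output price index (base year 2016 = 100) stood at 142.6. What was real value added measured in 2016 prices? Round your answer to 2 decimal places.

Real value added = Nominal / (output price index/100) = 7463.1 / 1.426 = 5233.59.

kr 5,233.59 thousand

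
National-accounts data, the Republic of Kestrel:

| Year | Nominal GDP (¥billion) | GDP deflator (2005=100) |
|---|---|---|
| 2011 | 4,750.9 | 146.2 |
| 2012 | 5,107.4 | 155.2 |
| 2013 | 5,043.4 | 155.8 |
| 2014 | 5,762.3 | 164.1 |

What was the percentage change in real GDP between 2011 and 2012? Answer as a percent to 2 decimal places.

1.27%

Real GDP 2011 = 4750.9/1.462 = 3249.59.
Real GDP 2012 = 5107.4/1.552 = 3290.85.
Change = 3290.85/3249.59 − 1 = 0.0127.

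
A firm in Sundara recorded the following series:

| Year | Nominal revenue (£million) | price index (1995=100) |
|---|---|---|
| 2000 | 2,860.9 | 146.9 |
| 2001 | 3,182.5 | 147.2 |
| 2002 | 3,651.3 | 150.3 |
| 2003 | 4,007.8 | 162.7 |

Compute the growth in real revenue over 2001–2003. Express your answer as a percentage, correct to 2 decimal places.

13.94%

Real revenue 2001 = 3182.5/1.472 = 2162.02.
Real revenue 2003 = 4007.8/1.627 = 2463.31.
Change = 2463.31/2162.02 − 1 = 0.1394.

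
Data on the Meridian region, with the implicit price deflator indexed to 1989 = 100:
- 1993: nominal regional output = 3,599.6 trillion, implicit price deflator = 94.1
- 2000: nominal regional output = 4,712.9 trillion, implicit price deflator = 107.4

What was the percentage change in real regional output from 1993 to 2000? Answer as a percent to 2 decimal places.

Deflate each year: 1993 → 3599.6/0.941 = 3825.29; 2000 → 4712.9/1.074 = 4388.18.
So real regional output changed by 4388.18/3825.29 − 1 = 0.1471, i.e. 14.71%.

14.71%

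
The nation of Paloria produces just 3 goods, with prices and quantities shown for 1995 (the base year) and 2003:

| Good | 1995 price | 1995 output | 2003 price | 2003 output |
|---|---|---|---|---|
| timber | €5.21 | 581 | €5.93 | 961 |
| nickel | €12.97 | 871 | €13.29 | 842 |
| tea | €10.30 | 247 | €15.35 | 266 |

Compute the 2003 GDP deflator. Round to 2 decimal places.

Nominal GDP 2003 = 5.93·961 + 13.29·842 + 15.35·266 = 20972.01.
Real GDP 2003 (at 1995 prices) = 5.21·961 + 12.97·842 + 10.30·266 = 18667.35.
Deflator = Nominal/Real × 100 = 20972.01/18667.35 × 100 = 112.346.

112.35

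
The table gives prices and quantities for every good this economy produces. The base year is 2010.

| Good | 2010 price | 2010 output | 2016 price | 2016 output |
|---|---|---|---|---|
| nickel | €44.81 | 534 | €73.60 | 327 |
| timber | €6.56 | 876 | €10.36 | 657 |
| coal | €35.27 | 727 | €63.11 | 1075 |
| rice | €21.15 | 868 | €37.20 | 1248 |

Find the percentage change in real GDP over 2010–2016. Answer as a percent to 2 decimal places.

Real GDP 2010 = Nominal GDP 2010 = 44.81·534 + 6.56·876 + 35.27·727 + 21.15·868 = 73674.59.
Real GDP 2016 (at 2010 prices) = 44.81·327 + 6.56·657 + 35.27·1075 + 21.15·1248 = 83273.24.
Real growth = 83273.24/73674.59 − 1 = 0.1303.

13.03%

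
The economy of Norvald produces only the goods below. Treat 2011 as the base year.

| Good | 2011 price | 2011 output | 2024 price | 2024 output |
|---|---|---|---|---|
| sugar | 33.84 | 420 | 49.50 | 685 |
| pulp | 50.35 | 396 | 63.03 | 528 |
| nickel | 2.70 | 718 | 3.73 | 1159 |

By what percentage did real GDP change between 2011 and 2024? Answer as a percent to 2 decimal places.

46.56%

Real GDP 2011 = Nominal GDP 2011 = 33.84·420 + 50.35·396 + 2.70·718 = 36090.00.
Real GDP 2024 (at 2011 prices) = 33.84·685 + 50.35·528 + 2.70·1159 = 52894.50.
Real growth = 52894.50/36090.00 − 1 = 0.4656.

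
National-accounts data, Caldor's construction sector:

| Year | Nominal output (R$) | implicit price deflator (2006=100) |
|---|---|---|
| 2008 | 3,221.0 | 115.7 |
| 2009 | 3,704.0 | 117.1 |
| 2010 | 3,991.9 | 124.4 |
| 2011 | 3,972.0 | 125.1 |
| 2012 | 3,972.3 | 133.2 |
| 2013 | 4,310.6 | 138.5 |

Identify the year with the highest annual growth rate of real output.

2009: real = 3704.0/1.171 = 3163.11; growth vs 2008 (2783.92) = 13.62%.
2010: real = 3991.9/1.244 = 3208.92; growth vs 2009 (3163.11) = 1.45%.
2011: real = 3972.0/1.251 = 3175.06; growth vs 2010 (3208.92) = -1.06%.
2012: real = 3972.3/1.332 = 2982.21; growth vs 2011 (3175.06) = -6.07%.
2013: real = 4310.6/1.385 = 3112.35; growth vs 2012 (2982.21) = 4.36%.

2009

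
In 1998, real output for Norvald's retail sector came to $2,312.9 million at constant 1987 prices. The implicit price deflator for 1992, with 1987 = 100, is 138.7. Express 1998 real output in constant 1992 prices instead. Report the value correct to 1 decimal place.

Real output in 1992 prices = Real output in 1987 prices × (P_1992/P_1987) = 2312.9 × 1.387 = 3207.99.

$3,208.0 million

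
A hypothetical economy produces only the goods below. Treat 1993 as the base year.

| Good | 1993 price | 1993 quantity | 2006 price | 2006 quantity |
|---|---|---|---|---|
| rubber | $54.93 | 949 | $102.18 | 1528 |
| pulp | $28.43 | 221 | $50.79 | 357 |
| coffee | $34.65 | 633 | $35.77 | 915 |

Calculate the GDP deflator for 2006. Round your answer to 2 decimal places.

164.56

Nominal GDP 2006 = 102.18·1528 + 50.79·357 + 35.77·915 = 206992.62.
Real GDP 2006 (at 1993 prices) = 54.93·1528 + 28.43·357 + 34.65·915 = 125787.30.
Deflator = Nominal/Real × 100 = 206992.62/125787.30 × 100 = 164.558.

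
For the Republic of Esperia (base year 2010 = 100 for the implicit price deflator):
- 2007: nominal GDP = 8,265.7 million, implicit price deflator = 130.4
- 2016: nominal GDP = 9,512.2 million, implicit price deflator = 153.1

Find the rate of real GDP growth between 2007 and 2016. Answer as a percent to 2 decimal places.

Real GDP 2007 = 8265.7 / 1.304 = 6338.73.
Real GDP 2016 = 9512.2 / 1.531 = 6213.06.
Real growth = 6213.06 / 6338.73 − 1 = -0.0198.

-1.98%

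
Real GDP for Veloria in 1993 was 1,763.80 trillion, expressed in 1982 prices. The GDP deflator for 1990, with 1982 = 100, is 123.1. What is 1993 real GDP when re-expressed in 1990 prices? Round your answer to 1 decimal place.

Real GDP in 1990 prices = Real GDP in 1982 prices × (P_1990/P_1982) = 1763.80 × 1.231 = 2171.24.

2,171.2 trillion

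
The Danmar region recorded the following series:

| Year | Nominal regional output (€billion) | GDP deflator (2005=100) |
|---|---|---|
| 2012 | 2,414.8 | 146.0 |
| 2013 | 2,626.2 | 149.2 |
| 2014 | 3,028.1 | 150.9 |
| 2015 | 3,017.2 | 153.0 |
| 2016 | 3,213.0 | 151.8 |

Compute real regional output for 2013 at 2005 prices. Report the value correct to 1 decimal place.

€1,760.2 billion

Real regional output 2013 = 2626.2 / 1.492 = 1760.19.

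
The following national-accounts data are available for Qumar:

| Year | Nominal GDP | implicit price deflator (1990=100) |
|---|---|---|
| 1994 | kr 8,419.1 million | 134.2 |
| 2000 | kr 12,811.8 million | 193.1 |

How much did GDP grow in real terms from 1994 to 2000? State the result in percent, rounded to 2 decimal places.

Deflate each year: 1994 → 8419.1/1.342 = 6273.55; 2000 → 12811.8/1.931 = 6634.80.
So real GDP changed by 6634.80/6273.55 − 1 = 0.0576, i.e. 5.76%.

5.76%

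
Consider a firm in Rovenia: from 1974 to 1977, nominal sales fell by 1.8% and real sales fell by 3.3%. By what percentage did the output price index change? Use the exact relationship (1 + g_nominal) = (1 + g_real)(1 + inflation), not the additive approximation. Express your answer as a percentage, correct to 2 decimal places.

1.55%

(1 + g_nom) = (1 + g_real)(1 + π), so π = 0.9820 / 0.9670 − 1 = 0.01551.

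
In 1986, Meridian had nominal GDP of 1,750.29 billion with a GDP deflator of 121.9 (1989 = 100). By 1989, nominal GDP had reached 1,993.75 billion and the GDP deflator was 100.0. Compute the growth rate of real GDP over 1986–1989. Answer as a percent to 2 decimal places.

Deflate each year: 1986 → 1750.29/1.219 = 1435.84; 1989 → 1993.75/1.000 = 1993.75.
So real GDP changed by 1993.75/1435.84 − 1 = 0.3886, i.e. 38.86%.

38.86%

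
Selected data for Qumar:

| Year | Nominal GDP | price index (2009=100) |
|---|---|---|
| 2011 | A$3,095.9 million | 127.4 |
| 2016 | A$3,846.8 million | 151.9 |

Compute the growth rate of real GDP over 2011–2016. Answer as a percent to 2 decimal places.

Deflate each year: 2011 → 3095.9/1.274 = 2430.06; 2016 → 3846.8/1.519 = 2532.46.
So real GDP changed by 2532.46/2430.06 − 1 = 0.0421, i.e. 4.21%.

4.21%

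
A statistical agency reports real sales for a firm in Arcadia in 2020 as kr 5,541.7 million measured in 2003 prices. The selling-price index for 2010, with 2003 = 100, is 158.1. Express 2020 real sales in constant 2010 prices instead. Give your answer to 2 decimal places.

kr 8,761.43 million

Real sales in 2010 prices = Real sales in 2003 prices × (P_2010/P_2003) = 5541.7 × 1.581 = 8761.43.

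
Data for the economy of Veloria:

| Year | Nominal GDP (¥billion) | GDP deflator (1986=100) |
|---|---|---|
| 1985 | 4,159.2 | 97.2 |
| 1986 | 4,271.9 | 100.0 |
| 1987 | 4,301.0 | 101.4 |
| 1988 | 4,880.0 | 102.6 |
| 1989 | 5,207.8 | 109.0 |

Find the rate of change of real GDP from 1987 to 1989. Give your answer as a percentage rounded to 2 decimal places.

12.64%

Real GDP 1987 = 4301.0/1.014 = 4241.62.
Real GDP 1989 = 5207.8/1.090 = 4777.80.
Change = 4777.80/4241.62 − 1 = 0.1264.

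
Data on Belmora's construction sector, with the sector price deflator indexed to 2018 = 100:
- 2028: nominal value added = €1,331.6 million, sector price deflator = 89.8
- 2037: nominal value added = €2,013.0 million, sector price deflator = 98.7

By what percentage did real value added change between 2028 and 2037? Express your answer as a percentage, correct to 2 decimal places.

37.54%

Deflate each year: 2028 → 1331.6/0.898 = 1482.85; 2037 → 2013.0/0.987 = 2039.51.
So real value added changed by 2039.51/1482.85 − 1 = 0.3754, i.e. 37.54%.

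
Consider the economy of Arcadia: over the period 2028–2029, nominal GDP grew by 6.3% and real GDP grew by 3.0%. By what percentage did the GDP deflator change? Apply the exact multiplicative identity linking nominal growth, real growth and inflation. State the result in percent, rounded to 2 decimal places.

3.20%

(1 + g_nom) = (1 + g_real)(1 + π), so π = 1.0630 / 1.0300 − 1 = 0.03204.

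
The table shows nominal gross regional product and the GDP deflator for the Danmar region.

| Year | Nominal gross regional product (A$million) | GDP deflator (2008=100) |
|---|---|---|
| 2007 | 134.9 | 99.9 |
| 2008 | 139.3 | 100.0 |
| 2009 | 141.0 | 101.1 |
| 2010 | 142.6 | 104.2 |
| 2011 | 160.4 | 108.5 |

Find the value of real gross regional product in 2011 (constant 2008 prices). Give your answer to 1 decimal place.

A$147.8 million

Real gross regional product 2011 = 160.4 / 1.085 = 147.83.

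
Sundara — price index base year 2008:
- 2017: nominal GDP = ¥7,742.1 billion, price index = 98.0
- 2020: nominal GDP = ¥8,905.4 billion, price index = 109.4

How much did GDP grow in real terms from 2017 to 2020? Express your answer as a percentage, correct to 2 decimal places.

3.04%

Deflate each year: 2017 → 7742.1/0.980 = 7900.10; 2020 → 8905.4/1.094 = 8140.22.
So real GDP changed by 8140.22/7900.10 − 1 = 0.0304, i.e. 3.04%.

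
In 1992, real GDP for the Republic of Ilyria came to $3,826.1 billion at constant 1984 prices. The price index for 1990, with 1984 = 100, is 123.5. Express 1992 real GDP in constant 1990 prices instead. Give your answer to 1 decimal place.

$4,725.2 billion

Real GDP in 1990 prices = Real GDP in 1984 prices × (P_1990/P_1984) = 3826.1 × 1.235 = 4725.23.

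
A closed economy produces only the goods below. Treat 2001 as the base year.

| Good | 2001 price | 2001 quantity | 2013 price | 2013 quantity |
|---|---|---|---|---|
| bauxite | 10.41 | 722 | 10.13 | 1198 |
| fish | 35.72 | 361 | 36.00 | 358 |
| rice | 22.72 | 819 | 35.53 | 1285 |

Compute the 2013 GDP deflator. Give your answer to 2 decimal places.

129.80

Nominal GDP 2013 = 10.13·1198 + 36.00·358 + 35.53·1285 = 70679.79.
Real GDP 2013 (at 2001 prices) = 10.41·1198 + 35.72·358 + 22.72·1285 = 54454.14.
Deflator = Nominal/Real × 100 = 70679.79/54454.14 × 100 = 129.797.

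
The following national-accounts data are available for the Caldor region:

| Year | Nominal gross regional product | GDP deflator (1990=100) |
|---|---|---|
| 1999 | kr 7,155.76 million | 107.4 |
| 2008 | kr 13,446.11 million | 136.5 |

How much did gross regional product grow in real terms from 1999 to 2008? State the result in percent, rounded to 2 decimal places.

47.85%

Real gross regional product 1999 = 7155.76 / 1.074 = 6662.72.
Real gross regional product 2008 = 13446.11 / 1.365 = 9850.63.
Real growth = 9850.63 / 6662.72 − 1 = 0.4785.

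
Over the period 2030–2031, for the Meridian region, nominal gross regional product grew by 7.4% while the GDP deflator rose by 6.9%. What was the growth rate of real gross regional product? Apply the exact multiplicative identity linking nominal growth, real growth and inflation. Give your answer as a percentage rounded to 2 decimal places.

(1 + g_nom) = (1 + g_real)(1 + π), so g_real = 1.0740 / 1.0690 − 1 = 0.00468.

0.47%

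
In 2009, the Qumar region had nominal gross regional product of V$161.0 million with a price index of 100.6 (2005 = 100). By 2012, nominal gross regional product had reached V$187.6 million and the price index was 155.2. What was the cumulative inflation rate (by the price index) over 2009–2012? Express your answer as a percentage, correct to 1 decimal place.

54.3%

Price-level change = 155.2 / 100.6 − 1 = 0.5427.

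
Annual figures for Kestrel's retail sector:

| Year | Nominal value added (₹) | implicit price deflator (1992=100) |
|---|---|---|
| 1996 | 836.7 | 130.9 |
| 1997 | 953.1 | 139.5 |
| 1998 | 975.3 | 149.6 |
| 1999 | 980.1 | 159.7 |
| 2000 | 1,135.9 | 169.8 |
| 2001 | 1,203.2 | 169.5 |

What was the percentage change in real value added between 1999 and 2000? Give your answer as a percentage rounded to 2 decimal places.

Real value added 1999 = 980.1/1.597 = 613.71.
Real value added 2000 = 1135.9/1.698 = 668.96.
Change = 668.96/613.71 − 1 = 0.0900.

9.00%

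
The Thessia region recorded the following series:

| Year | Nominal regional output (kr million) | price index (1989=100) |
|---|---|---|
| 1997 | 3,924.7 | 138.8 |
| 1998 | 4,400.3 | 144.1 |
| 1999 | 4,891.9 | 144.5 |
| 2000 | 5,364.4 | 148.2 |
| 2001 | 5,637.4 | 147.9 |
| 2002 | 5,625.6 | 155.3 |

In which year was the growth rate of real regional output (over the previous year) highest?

1999

1998: real = 4400.3/1.441 = 3053.64; growth vs 1997 (2827.59) = 7.99%.
1999: real = 4891.9/1.445 = 3385.40; growth vs 1998 (3053.64) = 10.86%.
2000: real = 5364.4/1.482 = 3619.70; growth vs 1999 (3385.40) = 6.92%.
2001: real = 5637.4/1.479 = 3811.63; growth vs 2000 (3619.70) = 5.30%.
2002: real = 5625.6/1.553 = 3622.41; growth vs 2001 (3811.63) = -4.96%.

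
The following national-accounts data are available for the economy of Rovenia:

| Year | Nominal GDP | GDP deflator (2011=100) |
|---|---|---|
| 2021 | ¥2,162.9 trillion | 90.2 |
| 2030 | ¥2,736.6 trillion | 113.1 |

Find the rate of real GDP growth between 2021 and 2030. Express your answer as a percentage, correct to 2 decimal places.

0.91%

Deflate each year: 2021 → 2162.9/0.902 = 2397.89; 2030 → 2736.6/1.131 = 2419.63.
So real GDP changed by 2419.63/2397.89 − 1 = 0.0091, i.e. 0.91%.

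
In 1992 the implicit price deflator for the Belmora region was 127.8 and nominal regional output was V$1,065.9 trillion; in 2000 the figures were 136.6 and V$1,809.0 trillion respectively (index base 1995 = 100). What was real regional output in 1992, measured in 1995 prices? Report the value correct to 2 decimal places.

Real regional output = Nominal / (implicit price deflator/100) = 1065.9 / 1.278 = 834.04.

V$834.04 trillion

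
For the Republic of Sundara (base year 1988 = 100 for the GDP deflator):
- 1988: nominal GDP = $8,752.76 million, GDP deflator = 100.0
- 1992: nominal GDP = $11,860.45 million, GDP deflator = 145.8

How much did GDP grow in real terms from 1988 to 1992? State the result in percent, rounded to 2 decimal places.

Deflate each year: 1988 → 8752.76/1.000 = 8752.76; 1992 → 11860.45/1.458 = 8134.74.
So real GDP changed by 8134.74/8752.76 − 1 = -0.0706, i.e. -7.06%.

-7.06%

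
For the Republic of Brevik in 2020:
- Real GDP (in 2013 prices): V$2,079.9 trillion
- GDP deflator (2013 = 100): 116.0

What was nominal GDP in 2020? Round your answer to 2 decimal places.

Nominal GDP = Real × (GDP deflator/100) = 2079.9 × 1.160 = 2412.68.

V$2,412.68 trillion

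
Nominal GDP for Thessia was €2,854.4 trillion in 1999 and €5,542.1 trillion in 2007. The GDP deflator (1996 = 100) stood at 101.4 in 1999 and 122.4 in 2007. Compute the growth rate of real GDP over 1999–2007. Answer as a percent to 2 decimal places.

Real GDP 1999 = 2854.4 / 1.014 = 2814.99.
Real GDP 2007 = 5542.1 / 1.224 = 4527.86.
Real growth = 4527.86 / 2814.99 − 1 = 0.6085.

60.85%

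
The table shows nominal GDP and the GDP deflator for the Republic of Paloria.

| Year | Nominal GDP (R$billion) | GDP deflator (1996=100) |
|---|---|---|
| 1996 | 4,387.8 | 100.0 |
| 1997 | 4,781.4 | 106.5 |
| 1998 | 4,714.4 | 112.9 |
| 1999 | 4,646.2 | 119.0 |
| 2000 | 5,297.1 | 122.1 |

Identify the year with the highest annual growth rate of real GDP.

2000

1997: real = 4781.4/1.065 = 4489.58; growth vs 1996 (4387.80) = 2.32%.
1998: real = 4714.4/1.129 = 4175.73; growth vs 1997 (4489.58) = -6.99%.
1999: real = 4646.2/1.190 = 3904.37; growth vs 1998 (4175.73) = -6.50%.
2000: real = 5297.1/1.221 = 4338.33; growth vs 1999 (3904.37) = 11.11%.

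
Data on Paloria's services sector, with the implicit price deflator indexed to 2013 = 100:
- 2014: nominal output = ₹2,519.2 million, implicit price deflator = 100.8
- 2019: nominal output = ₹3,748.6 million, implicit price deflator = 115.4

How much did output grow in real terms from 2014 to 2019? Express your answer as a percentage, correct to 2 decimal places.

29.98%

Real output 2014 = 2519.2 / 1.008 = 2499.21.
Real output 2019 = 3748.6 / 1.154 = 3248.35.
Real growth = 3248.35 / 2499.21 − 1 = 0.2998.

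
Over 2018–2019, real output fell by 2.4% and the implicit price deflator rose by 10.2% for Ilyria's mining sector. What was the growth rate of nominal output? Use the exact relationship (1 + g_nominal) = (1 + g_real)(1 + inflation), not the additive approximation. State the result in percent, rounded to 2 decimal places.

7.56%

(1 + g_nom) = (1 + g_real)(1 + π) = 0.9760 × 1.1020 = 1.07555.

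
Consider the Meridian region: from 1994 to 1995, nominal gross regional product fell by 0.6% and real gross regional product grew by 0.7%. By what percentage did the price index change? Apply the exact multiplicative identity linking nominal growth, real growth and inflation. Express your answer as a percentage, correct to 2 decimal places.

(1 + g_nom) = (1 + g_real)(1 + π), so π = 0.9940 / 1.0070 − 1 = -0.01291.

-1.29%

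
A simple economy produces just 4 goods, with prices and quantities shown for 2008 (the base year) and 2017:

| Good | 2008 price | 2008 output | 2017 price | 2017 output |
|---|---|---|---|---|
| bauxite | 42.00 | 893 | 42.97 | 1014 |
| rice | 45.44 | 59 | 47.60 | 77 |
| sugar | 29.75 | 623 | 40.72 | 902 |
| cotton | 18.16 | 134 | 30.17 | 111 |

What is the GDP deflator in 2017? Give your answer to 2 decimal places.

116.52

Nominal GDP 2017 = 42.97·1014 + 47.60·77 + 40.72·902 + 30.17·111 = 87315.09.
Real GDP 2017 (at 2008 prices) = 42.00·1014 + 45.44·77 + 29.75·902 + 18.16·111 = 74937.14.
Deflator = Nominal/Real × 100 = 87315.09/74937.14 × 100 = 116.518.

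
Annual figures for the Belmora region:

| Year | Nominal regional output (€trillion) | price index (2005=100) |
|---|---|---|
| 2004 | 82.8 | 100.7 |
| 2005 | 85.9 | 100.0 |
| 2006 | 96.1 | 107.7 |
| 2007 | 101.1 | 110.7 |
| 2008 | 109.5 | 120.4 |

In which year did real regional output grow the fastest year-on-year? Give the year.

2005

2005: real = 85.9/1.000 = 85.90; growth vs 2004 (82.22) = 4.48%.
2006: real = 96.1/1.077 = 89.23; growth vs 2005 (85.90) = 3.88%.
2007: real = 101.1/1.107 = 91.33; growth vs 2006 (89.23) = 2.35%.
2008: real = 109.5/1.204 = 90.95; growth vs 2007 (91.33) = -0.42%.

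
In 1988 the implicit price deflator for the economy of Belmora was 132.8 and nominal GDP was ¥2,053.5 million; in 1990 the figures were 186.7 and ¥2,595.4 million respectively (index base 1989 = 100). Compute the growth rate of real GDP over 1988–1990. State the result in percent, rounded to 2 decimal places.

Deflate each year: 1988 → 2053.5/1.328 = 1546.31; 1990 → 2595.4/1.867 = 1390.14.
So real GDP changed by 1390.14/1546.31 − 1 = -0.1010, i.e. -10.10%.

-10.10%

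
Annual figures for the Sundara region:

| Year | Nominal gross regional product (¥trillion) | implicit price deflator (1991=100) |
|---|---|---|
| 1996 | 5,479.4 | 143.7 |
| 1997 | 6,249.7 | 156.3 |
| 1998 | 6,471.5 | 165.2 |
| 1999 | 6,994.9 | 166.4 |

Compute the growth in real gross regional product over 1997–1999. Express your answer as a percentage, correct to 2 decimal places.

Real gross regional product 1997 = 6249.7/1.563 = 3998.53.
Real gross regional product 1999 = 6994.9/1.664 = 4203.67.
Change = 4203.67/3998.53 − 1 = 0.0513.

5.13%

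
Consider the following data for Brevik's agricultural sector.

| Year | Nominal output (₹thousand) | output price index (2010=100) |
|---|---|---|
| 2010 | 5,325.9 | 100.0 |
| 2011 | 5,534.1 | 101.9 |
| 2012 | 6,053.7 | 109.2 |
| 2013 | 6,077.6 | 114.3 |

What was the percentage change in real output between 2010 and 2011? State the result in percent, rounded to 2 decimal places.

Real output 2010 = 5325.9/1.000 = 5325.90.
Real output 2011 = 5534.1/1.019 = 5430.91.
Change = 5430.91/5325.90 − 1 = 0.0197.

1.97%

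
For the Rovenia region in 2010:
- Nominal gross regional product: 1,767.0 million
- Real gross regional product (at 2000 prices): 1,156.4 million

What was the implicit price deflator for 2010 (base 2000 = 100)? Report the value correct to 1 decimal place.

152.8

implicit price deflator = (Nominal / Real) × 100 = 1767.0 / 1156.4 × 100 = 152.80.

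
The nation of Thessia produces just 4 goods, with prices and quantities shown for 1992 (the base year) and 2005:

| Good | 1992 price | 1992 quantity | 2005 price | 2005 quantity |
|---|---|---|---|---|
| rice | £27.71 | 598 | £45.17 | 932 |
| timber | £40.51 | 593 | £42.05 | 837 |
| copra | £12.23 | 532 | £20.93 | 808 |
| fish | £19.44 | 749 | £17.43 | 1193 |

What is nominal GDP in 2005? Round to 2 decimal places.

Nominal GDP 2005 = Σ (p_2005 × q_2005) = 45.17·932 + 42.05·837 + 20.93·808 + 17.43·1193 = 114999.72.

£114999.72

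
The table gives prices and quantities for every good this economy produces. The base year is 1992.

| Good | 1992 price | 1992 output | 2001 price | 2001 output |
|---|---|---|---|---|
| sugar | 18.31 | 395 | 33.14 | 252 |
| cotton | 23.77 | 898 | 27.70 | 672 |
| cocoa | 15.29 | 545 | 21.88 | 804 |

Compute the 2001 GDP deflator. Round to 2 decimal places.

Nominal GDP 2001 = 33.14·252 + 27.70·672 + 21.88·804 = 44557.20.
Real GDP 2001 (at 1992 prices) = 18.31·252 + 23.77·672 + 15.29·804 = 32880.72.
Deflator = Nominal/Real × 100 = 44557.20/32880.72 × 100 = 135.512.

135.51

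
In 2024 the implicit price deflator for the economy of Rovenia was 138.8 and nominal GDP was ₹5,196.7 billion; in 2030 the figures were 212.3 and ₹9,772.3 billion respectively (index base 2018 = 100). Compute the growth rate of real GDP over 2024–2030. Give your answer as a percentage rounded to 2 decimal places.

Real GDP 2024 = 5196.7 / 1.388 = 3744.02.
Real GDP 2030 = 9772.3 / 2.123 = 4603.06.
Real growth = 4603.06 / 3744.02 − 1 = 0.2294.

22.94%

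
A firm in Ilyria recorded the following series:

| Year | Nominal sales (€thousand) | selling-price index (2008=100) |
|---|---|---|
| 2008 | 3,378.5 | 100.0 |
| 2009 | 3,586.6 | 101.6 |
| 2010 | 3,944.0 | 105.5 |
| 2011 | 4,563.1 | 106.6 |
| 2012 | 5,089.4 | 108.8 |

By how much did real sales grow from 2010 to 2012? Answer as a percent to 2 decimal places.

25.13%

Real sales 2010 = 3944.0/1.055 = 3738.39.
Real sales 2012 = 5089.4/1.088 = 4677.76.
Change = 4677.76/3738.39 − 1 = 0.2513.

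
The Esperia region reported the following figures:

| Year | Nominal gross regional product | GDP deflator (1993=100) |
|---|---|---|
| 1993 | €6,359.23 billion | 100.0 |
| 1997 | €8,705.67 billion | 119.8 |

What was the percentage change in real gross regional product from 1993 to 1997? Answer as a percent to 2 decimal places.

14.27%

Real gross regional product 1993 = 6359.23 / 1.000 = 6359.23.
Real gross regional product 1997 = 8705.67 / 1.198 = 7266.84.
Real growth = 7266.84 / 6359.23 − 1 = 0.1427.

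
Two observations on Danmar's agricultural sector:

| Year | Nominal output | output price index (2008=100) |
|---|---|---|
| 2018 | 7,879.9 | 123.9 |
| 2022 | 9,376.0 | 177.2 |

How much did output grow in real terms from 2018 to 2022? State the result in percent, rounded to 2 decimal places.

Deflate each year: 2018 → 7879.9/1.239 = 6359.89; 2022 → 9376.0/1.772 = 5291.20.
So real output changed by 5291.20/6359.89 − 1 = -0.1680, i.e. -16.80%.

-16.80%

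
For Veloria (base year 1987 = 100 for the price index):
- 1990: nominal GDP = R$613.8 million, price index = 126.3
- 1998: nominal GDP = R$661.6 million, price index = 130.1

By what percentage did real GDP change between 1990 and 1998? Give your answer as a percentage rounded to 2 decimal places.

Deflate each year: 1990 → 613.8/1.263 = 485.99; 1998 → 661.6/1.301 = 508.53.
So real GDP changed by 508.53/485.99 − 1 = 0.0464, i.e. 4.64%.

4.64%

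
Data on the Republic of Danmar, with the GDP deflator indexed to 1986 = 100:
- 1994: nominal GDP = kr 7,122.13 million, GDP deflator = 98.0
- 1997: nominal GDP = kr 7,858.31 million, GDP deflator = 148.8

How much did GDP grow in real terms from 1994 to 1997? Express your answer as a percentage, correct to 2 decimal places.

Deflate each year: 1994 → 7122.13/0.980 = 7267.48; 1997 → 7858.31/1.488 = 5281.12.
So real GDP changed by 5281.12/7267.48 − 1 = -0.2733, i.e. -27.33%.

-27.33%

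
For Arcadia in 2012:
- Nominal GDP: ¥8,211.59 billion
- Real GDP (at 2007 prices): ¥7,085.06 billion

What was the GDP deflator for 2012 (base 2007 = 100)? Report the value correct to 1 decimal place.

GDP deflator = (Nominal / Real) × 100 = 8211.59 / 7085.06 × 100 = 115.90.

115.9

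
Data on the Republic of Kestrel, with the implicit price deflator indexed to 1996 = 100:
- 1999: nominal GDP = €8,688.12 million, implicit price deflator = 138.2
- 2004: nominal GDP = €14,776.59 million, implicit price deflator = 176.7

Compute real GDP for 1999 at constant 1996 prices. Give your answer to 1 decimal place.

€6,286.6 million

Real GDP = Nominal / (implicit price deflator/100) = 8688.12 / 1.382 = 6286.63.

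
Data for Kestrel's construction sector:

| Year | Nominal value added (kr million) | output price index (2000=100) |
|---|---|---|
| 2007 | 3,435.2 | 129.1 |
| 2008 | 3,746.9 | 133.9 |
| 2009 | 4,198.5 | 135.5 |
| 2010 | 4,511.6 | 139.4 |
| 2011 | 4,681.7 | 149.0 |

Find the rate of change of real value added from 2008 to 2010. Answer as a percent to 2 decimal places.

Real value added 2008 = 3746.9/1.339 = 2798.28.
Real value added 2010 = 4511.6/1.394 = 3236.44.
Change = 3236.44/2798.28 − 1 = 0.1566.

15.66%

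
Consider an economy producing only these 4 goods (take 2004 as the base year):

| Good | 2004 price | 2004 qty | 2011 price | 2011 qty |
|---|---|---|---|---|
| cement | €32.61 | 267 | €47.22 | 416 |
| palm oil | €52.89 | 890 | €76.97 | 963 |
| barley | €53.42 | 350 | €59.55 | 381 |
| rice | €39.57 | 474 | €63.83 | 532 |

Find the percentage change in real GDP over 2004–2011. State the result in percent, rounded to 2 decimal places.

Real GDP 2004 = Nominal GDP 2004 = 32.61·267 + 52.89·890 + 53.42·350 + 39.57·474 = 93232.15.
Real GDP 2011 (at 2004 prices) = 32.61·416 + 52.89·963 + 53.42·381 + 39.57·532 = 105903.09.
Real growth = 105903.09/93232.15 − 1 = 0.1359.

13.59%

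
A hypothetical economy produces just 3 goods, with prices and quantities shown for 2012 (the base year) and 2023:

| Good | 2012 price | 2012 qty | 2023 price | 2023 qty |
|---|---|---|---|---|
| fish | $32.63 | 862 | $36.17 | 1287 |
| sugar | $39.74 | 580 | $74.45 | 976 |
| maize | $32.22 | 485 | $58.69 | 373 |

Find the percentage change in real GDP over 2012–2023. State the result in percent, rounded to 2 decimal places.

38.91%

Real GDP 2012 = Nominal GDP 2012 = 32.63·862 + 39.74·580 + 32.22·485 = 66802.96.
Real GDP 2023 (at 2012 prices) = 32.63·1287 + 39.74·976 + 32.22·373 = 92799.11.
Real growth = 92799.11/66802.96 − 1 = 0.3891.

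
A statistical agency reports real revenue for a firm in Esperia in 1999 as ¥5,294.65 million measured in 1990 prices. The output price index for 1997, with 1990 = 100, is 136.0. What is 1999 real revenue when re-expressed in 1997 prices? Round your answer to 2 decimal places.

Real revenue in 1997 prices = Real revenue in 1990 prices × (P_1997/P_1990) = 5294.65 × 1.360 = 7200.72.

¥7,200.72 million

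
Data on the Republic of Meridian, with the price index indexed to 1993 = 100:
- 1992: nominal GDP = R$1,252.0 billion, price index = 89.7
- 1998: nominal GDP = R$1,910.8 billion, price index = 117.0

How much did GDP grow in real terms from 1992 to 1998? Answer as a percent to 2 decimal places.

Deflate each year: 1992 → 1252.0/0.897 = 1395.76; 1998 → 1910.8/1.170 = 1633.16.
So real GDP changed by 1633.16/1395.76 − 1 = 0.1701, i.e. 17.01%.

17.01%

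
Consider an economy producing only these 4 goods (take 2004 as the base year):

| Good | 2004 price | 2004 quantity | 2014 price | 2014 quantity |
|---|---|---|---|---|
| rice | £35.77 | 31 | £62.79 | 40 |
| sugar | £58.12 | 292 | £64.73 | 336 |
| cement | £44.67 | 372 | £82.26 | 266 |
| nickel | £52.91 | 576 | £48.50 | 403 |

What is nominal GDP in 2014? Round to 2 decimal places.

£65687.54

Nominal GDP 2014 = Σ (p_2014 × q_2014) = 62.79·40 + 64.73·336 + 82.26·266 + 48.50·403 = 65687.54.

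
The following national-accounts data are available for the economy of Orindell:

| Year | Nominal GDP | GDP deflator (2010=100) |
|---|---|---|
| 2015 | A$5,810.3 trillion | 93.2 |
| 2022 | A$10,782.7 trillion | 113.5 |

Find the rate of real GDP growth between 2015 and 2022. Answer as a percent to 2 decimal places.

Deflate each year: 2015 → 5810.3/0.932 = 6234.23; 2022 → 10782.7/1.135 = 9500.18.
So real GDP changed by 9500.18/6234.23 − 1 = 0.5239, i.e. 52.39%.

52.39%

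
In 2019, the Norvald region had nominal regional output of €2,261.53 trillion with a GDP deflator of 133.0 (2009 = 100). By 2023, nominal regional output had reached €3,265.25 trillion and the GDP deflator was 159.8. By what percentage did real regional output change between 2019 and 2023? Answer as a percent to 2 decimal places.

20.17%

Real regional output 2019 = 2261.53 / 1.330 = 1700.40.
Real regional output 2023 = 3265.25 / 1.598 = 2043.34.
Real growth = 2043.34 / 1700.40 − 1 = 0.2017.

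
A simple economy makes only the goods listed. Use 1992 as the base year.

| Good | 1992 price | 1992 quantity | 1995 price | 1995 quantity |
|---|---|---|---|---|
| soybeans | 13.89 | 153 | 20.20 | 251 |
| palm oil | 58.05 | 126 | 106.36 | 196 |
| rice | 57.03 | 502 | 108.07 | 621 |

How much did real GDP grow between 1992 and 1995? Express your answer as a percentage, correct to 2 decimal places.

32.08%

Real GDP 1992 = Nominal GDP 1992 = 13.89·153 + 58.05·126 + 57.03·502 = 38068.53.
Real GDP 1995 (at 1992 prices) = 13.89·251 + 58.05·196 + 57.03·621 = 50279.82.
Real growth = 50279.82/38068.53 − 1 = 0.3208.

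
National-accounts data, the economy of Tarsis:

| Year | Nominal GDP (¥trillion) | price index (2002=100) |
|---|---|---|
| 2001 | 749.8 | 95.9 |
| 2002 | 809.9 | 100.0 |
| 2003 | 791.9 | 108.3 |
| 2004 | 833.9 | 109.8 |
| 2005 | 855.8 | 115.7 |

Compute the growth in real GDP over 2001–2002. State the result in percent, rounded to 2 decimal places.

Real GDP 2001 = 749.8/0.959 = 781.86.
Real GDP 2002 = 809.9/1.000 = 809.90.
Change = 809.90/781.86 − 1 = 0.0359.

3.59%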